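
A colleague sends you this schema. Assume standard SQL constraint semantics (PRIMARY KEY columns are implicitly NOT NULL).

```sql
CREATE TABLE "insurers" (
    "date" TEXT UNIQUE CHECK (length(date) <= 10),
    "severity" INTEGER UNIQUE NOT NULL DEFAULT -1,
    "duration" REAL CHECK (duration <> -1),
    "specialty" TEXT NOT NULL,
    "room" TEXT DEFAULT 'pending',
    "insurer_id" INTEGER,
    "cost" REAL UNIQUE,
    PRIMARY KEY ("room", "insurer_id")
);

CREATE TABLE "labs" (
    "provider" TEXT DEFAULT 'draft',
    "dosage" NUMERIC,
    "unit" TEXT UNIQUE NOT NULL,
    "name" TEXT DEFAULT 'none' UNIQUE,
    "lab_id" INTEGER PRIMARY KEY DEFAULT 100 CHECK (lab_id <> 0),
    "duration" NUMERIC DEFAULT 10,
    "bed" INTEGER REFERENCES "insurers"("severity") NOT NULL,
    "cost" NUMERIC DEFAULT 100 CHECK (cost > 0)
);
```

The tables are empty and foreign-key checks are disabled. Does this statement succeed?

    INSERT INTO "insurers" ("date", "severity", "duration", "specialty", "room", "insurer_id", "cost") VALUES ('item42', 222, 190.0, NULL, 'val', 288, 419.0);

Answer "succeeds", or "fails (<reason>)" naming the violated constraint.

fails (NOT NULL on specialty)

specialty is explicitly set to NULL, but specialty is declared NOT NULL.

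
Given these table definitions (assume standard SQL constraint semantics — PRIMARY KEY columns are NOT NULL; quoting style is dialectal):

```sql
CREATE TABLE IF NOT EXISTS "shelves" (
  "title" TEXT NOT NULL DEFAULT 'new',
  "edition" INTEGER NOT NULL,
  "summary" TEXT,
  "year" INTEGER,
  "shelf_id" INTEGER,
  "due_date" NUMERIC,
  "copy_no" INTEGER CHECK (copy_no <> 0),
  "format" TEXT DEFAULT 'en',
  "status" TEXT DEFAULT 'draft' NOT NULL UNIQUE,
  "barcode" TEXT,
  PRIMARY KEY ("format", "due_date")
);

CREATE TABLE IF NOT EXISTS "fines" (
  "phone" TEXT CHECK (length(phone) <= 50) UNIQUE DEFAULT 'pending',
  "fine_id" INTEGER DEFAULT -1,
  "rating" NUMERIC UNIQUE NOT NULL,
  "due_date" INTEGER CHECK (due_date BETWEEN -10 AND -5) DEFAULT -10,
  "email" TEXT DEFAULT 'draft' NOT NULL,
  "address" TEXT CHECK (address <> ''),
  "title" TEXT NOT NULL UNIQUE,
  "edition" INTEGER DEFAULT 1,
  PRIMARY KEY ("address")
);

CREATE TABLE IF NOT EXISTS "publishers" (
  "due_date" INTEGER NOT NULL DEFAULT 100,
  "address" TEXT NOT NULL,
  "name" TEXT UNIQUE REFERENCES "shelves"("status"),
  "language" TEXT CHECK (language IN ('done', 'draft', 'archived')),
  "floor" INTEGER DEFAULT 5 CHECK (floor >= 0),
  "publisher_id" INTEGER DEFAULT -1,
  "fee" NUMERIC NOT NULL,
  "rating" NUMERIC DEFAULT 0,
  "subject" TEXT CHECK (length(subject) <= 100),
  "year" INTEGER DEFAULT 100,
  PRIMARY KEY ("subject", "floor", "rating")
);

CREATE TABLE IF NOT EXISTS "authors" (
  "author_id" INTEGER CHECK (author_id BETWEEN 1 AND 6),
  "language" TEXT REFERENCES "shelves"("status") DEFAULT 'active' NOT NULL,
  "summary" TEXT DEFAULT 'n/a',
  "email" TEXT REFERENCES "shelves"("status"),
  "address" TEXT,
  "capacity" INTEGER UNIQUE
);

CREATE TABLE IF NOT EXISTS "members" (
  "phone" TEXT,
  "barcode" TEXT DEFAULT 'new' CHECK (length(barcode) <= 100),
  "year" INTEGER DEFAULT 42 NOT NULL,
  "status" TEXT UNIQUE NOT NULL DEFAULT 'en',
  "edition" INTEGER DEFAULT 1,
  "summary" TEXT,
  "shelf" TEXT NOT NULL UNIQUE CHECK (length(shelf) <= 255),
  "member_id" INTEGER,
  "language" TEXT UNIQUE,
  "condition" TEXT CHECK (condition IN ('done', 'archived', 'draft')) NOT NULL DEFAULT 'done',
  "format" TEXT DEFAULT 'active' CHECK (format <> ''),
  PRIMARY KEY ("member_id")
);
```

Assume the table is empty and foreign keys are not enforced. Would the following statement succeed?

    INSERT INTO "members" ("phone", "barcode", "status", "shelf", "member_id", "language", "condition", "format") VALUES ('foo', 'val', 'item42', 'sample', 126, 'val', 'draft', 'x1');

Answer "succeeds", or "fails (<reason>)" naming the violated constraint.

succeeds

NOT NULL columns: condition is supplied; member_id is supplied; shelf is supplied; status is supplied; year defaults to 42.
CHECK constraints: 'val' satisfies (length(barcode) <= 100); 'sample' satisfies (length(shelf) <= 255); 'draft' satisfies (condition IN ('done', 'archived', 'draft')); 'x1' satisfies (format <> '').
No constraint is violated.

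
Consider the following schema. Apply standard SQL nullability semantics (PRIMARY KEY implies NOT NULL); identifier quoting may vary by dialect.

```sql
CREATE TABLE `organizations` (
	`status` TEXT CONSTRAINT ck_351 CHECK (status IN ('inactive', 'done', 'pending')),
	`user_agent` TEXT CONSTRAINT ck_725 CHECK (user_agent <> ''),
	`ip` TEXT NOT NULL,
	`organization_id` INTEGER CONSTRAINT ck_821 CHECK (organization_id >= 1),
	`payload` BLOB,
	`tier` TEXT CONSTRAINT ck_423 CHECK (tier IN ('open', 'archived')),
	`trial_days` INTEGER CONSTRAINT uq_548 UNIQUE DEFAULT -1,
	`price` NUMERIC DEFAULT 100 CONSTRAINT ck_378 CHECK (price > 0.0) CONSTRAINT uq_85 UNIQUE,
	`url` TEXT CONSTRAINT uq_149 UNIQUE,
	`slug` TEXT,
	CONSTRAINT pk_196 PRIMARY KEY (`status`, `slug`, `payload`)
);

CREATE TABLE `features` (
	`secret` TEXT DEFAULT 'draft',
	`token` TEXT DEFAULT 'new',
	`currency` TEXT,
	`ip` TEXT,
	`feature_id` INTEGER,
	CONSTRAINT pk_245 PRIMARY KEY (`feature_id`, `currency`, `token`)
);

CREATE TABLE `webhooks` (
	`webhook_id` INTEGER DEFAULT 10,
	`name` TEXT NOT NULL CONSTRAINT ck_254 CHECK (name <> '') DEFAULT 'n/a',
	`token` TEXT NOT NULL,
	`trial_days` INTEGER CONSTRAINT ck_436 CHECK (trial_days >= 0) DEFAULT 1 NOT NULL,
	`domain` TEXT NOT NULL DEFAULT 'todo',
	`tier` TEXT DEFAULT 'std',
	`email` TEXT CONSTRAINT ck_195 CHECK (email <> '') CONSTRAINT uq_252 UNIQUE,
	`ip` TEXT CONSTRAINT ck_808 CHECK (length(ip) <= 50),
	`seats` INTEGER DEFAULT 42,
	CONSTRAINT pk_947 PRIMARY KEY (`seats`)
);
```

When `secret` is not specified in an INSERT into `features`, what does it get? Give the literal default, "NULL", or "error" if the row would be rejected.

'draft'

secret has an explicit DEFAULT 'draft'.
When the column is omitted from an INSERT, that default is used.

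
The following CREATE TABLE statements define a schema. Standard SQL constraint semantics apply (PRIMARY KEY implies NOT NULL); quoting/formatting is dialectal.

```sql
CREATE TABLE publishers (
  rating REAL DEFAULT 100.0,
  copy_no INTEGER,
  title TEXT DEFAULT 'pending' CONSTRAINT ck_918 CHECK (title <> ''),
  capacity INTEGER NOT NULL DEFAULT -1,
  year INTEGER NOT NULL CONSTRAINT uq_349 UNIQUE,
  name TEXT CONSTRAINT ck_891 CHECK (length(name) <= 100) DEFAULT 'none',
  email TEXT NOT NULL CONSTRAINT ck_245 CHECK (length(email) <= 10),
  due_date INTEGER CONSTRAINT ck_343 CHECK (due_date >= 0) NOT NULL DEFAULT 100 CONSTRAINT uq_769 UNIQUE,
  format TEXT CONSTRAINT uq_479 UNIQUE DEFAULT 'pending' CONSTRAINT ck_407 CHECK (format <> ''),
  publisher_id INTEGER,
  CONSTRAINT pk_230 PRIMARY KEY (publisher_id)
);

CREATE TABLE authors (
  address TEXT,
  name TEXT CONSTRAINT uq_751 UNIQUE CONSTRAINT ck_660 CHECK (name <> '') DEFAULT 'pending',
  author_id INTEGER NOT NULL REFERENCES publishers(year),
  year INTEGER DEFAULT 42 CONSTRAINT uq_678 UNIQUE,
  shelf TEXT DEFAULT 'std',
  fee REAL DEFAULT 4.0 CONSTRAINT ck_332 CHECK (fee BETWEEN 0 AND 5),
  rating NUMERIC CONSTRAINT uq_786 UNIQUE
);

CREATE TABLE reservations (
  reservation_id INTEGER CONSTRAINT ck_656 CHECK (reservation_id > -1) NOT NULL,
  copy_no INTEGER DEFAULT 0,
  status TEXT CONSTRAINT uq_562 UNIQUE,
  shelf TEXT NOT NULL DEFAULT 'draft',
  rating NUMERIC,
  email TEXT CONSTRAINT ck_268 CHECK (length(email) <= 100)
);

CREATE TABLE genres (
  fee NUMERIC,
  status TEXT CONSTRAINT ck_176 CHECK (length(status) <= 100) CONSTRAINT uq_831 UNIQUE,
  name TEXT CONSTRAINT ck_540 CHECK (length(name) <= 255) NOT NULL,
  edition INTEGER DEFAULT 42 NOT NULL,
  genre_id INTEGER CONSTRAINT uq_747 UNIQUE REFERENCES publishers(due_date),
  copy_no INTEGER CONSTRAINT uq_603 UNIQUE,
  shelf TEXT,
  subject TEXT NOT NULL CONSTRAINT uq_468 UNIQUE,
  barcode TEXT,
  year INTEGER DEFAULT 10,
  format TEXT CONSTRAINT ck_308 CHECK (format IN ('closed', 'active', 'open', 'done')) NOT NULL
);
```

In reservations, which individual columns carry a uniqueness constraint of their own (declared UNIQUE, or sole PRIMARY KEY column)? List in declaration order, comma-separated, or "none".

status

- reservation_id: no UNIQUE or single-column PK constraint.
- copy_no: no UNIQUE or single-column PK constraint.
- status: declared UNIQUE → unique.
- shelf: no UNIQUE or single-column PK constraint.
- rating: no UNIQUE or single-column PK constraint.
- email: no UNIQUE or single-column PK constraint.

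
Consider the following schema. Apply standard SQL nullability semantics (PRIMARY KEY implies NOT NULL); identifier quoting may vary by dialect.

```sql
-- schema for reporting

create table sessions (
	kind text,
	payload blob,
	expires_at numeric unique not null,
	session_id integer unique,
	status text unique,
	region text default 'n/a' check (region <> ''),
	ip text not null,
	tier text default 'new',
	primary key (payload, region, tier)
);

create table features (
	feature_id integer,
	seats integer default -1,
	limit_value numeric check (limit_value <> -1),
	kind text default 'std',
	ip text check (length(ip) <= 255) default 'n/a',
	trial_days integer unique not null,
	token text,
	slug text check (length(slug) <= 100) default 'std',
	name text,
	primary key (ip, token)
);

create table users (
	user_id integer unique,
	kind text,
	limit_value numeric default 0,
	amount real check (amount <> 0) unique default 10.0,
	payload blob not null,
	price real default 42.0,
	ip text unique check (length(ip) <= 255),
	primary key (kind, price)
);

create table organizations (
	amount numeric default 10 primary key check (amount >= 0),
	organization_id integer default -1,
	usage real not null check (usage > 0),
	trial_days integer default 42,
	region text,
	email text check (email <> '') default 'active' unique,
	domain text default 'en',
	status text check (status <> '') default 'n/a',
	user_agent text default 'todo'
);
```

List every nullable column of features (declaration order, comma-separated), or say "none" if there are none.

feature_id, seats, limit_value, kind, slug, name

- feature_id: no NOT NULL constraint applies → nullable.
- seats: DEFAULT only fills an omitted column; an explicit NULL is still allowed → nullable.
- limit_value: CHECK does not forbid NULL (a CHECK constraint passes when its expression is NULL) → nullable.
- kind: DEFAULT only fills an omitted column; an explicit NULL is still allowed → nullable.
- ip: part of the PRIMARY KEY, which implies NOT NULL → not nullable.
- trial_days: declared NOT NULL → not nullable.
- token: part of the PRIMARY KEY, which implies NOT NULL → not nullable.
- slug: CHECK does not forbid NULL (a CHECK constraint passes when its expression is NULL) → nullable.
- name: no NOT NULL constraint applies → nullable.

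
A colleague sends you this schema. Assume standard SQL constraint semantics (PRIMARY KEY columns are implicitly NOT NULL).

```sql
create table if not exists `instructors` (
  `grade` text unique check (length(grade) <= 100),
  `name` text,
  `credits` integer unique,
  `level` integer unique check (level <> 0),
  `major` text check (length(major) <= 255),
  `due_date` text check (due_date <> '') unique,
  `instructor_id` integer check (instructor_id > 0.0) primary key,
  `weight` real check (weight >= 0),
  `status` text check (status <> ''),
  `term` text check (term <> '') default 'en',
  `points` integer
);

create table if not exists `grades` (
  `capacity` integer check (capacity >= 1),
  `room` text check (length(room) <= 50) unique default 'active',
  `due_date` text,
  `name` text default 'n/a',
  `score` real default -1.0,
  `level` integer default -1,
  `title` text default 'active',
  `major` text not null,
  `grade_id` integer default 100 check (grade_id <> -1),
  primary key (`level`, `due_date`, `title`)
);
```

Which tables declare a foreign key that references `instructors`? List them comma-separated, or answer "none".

none

No REFERENCES clause anywhere in the schema names instructors.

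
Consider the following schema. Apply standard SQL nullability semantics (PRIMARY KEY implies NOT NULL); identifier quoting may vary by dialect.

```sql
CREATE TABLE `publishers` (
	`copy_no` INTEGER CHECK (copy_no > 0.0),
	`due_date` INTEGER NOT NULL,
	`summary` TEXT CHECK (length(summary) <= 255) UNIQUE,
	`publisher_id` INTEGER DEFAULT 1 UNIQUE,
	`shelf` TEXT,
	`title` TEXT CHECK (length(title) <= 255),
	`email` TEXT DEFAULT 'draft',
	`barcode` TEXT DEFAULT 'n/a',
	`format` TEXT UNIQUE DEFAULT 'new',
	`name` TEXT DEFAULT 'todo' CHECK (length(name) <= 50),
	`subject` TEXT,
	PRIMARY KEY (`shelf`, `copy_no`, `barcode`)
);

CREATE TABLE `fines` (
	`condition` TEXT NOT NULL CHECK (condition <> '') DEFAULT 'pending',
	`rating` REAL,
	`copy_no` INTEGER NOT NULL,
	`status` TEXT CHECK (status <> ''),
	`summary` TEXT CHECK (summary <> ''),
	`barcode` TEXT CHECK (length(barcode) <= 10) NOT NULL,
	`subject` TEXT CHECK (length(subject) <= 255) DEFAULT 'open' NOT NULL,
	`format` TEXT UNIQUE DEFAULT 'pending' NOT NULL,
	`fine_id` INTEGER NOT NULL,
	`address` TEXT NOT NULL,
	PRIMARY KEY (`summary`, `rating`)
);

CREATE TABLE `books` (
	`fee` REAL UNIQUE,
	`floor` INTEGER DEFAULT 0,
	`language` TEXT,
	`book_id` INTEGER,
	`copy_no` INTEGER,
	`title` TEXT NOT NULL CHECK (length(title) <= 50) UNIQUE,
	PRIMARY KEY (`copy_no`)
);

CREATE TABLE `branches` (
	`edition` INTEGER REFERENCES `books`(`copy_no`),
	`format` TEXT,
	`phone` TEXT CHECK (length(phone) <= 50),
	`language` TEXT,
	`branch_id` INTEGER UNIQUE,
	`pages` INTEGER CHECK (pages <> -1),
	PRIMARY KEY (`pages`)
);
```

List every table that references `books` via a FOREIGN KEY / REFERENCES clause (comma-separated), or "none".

branches

- branches.edition references books(copy_no).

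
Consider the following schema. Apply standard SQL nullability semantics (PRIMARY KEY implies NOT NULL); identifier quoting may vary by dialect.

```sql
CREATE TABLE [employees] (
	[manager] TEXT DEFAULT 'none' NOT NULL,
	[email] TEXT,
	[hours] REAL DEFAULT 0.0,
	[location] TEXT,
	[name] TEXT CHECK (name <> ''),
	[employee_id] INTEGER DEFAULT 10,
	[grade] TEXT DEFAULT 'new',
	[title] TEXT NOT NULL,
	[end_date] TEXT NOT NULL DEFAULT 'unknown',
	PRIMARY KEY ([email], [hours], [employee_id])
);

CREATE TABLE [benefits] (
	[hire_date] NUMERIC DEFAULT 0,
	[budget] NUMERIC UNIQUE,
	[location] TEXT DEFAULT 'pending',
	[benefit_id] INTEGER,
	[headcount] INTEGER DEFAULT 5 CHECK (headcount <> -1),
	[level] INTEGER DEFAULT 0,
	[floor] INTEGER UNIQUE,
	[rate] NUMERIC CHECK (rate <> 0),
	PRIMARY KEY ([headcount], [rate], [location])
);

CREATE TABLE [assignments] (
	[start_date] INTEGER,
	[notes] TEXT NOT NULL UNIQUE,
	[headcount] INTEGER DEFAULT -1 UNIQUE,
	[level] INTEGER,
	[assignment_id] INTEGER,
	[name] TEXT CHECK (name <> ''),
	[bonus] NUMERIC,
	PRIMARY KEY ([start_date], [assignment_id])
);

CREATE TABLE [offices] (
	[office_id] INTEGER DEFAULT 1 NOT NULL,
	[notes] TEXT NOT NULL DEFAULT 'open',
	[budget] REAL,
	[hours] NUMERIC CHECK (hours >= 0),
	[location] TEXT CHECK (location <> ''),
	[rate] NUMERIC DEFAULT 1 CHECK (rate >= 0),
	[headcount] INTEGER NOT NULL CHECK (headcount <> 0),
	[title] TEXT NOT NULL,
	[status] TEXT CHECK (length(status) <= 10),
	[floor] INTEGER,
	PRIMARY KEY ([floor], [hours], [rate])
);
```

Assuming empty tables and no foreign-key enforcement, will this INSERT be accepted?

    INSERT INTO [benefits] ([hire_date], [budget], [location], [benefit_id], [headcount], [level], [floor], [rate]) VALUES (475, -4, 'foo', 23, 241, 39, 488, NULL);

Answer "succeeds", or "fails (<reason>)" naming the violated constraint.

rate is explicitly set to NULL, but rate is part of the PRIMARY KEY (implied NOT NULL).

fails (NOT NULL on rate)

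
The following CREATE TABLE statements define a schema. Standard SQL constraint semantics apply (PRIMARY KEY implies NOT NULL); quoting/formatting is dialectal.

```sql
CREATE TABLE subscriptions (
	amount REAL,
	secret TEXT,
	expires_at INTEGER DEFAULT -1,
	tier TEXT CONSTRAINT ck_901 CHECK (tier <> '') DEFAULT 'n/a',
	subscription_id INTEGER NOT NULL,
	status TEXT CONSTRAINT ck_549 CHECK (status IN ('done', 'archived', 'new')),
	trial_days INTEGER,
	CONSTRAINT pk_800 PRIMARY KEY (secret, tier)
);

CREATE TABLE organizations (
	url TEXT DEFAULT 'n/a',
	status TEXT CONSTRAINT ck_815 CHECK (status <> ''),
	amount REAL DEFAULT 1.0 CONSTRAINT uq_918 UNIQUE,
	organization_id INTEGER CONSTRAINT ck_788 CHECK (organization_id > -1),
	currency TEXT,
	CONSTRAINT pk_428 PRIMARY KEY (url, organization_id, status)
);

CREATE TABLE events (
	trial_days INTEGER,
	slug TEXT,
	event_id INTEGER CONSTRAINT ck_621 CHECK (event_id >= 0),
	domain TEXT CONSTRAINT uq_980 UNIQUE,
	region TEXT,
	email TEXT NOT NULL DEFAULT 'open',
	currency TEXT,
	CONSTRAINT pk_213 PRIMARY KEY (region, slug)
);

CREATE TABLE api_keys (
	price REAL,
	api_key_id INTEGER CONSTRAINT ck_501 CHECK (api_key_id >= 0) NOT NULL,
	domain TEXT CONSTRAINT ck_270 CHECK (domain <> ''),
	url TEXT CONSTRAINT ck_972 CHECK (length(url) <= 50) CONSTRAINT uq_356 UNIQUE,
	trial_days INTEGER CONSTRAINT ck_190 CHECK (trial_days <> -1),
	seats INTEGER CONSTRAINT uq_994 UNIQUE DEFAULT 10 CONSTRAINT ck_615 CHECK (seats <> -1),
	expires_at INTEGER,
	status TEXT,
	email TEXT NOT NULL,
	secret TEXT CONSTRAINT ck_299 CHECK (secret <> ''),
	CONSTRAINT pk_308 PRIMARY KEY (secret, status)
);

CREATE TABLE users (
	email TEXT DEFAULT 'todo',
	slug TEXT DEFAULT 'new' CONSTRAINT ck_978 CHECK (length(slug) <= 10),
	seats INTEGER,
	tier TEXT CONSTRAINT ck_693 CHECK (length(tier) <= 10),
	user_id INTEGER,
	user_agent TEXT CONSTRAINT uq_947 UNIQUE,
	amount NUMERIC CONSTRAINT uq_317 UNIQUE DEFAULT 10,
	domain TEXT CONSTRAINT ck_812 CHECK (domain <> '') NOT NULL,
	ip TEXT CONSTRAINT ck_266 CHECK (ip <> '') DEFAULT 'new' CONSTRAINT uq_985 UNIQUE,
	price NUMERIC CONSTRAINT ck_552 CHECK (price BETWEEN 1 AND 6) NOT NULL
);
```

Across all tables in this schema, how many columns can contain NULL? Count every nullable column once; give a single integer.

24

subscriptions: 4 nullable (amount, expires_at, status, trial_days — PK (secret, tier) and explicit NOT NULL columns excluded).
organizations: 2 nullable (amount, currency — PK (url, organization_id, status) and explicit NOT NULL columns excluded).
events: 4 nullable (trial_days, event_id, domain, currency — PK (region, slug) and explicit NOT NULL columns excluded).
api_keys: 6 nullable (price, domain, url, trial_days, seats, expires_at — PK (secret, status) and explicit NOT NULL columns excluded).
users: 8 nullable (email, slug, seats, tier, user_id, user_agent, amount, ip — PK none and explicit NOT NULL columns excluded).
Total: 4 + 2 + 4 + 6 + 8 = 24.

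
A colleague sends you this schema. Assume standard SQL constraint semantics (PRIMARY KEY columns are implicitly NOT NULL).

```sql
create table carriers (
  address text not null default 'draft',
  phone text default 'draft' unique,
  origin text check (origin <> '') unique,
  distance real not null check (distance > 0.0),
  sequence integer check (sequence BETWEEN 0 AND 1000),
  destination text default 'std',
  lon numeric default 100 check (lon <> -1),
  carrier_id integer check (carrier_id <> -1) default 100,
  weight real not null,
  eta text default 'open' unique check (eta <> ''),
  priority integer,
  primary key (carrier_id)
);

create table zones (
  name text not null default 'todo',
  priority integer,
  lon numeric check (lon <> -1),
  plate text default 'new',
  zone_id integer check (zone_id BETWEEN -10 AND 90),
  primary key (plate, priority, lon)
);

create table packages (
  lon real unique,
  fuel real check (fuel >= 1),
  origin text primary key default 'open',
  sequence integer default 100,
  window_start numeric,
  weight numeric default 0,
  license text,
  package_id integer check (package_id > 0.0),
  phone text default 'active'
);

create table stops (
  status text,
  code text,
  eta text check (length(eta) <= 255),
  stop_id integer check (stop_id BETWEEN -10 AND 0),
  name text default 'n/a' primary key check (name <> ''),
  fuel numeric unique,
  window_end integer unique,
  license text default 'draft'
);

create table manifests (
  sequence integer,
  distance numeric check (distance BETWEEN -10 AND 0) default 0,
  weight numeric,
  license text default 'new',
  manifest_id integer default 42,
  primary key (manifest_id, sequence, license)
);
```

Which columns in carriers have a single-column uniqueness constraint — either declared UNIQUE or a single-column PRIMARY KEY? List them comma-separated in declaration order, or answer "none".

- address: no UNIQUE or single-column PK constraint.
- phone: declared UNIQUE → unique.
- origin: declared UNIQUE → unique.
- distance: no UNIQUE or single-column PK constraint.
- sequence: no UNIQUE or single-column PK constraint.
- destination: no UNIQUE or single-column PK constraint.
- lon: no UNIQUE or single-column PK constraint.
- carrier_id: single-column PRIMARY KEY → unique.
- weight: no UNIQUE or single-column PK constraint.
- eta: declared UNIQUE → unique.
- priority: no UNIQUE or single-column PK constraint.

phone, origin, carrier_id, eta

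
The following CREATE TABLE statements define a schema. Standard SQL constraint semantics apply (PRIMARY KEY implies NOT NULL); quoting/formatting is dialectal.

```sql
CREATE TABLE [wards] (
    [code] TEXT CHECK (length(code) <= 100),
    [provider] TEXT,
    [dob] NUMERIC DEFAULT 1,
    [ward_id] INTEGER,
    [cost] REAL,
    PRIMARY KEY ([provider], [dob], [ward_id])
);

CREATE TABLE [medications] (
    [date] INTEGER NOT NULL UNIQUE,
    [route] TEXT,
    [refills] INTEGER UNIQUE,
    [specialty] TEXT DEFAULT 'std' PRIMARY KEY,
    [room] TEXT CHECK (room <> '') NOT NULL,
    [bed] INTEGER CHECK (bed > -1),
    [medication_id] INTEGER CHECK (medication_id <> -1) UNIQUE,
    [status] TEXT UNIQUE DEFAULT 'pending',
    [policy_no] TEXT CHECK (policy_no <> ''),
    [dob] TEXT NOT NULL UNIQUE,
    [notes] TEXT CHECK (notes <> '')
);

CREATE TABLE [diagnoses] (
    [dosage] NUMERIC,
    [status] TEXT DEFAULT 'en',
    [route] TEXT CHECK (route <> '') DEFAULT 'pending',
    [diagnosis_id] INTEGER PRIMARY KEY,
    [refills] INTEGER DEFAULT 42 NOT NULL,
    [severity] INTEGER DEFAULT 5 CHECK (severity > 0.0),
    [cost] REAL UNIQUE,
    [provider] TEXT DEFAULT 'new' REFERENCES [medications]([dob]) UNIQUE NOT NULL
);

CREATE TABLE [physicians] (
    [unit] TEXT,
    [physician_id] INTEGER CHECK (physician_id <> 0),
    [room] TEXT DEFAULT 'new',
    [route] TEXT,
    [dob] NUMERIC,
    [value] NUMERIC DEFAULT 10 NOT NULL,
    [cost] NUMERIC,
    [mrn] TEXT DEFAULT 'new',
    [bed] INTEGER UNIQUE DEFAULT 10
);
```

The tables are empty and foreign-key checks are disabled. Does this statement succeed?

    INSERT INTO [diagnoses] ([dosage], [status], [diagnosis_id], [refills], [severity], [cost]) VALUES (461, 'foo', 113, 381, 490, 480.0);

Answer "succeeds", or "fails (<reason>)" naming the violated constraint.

succeeds

NOT NULL columns: diagnosis_id is supplied; provider defaults to 'new'; refills is supplied.
CHECK constraints: 490 satisfies (severity > 0.0).
No constraint is violated.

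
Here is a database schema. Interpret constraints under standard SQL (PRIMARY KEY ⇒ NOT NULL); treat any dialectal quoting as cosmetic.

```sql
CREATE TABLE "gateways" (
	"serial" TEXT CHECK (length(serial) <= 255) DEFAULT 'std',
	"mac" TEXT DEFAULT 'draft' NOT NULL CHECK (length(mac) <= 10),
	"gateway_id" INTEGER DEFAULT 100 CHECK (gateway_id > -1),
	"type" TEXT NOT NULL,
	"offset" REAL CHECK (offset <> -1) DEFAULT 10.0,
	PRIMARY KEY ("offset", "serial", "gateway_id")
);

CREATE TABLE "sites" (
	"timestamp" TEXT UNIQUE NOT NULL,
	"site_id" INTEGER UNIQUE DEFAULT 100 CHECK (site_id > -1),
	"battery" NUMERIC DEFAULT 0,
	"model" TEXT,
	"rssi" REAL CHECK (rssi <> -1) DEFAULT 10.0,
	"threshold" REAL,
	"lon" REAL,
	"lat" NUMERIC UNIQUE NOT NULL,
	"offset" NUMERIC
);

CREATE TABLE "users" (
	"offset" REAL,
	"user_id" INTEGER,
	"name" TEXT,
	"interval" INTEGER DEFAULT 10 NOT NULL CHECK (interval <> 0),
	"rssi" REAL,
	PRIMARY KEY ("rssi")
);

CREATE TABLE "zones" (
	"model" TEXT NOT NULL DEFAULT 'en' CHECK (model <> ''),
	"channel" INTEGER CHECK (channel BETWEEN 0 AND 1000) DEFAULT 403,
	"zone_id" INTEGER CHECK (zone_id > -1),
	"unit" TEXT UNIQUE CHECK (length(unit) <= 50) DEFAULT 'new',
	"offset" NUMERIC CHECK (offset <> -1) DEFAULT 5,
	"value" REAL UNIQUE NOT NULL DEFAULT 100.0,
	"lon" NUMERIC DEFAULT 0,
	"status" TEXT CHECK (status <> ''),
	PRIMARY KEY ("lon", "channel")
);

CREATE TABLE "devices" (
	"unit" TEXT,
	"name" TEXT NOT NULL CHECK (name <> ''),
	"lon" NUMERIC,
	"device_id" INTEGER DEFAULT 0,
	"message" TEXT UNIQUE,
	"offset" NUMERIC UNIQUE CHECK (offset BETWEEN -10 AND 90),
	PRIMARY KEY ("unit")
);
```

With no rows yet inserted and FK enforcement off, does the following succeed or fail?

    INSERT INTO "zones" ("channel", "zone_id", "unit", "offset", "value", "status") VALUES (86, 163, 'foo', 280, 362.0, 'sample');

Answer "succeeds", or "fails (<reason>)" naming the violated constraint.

NOT NULL columns: channel is supplied; lon defaults to 0; model defaults to 'en'; value is supplied.
CHECK constraints: 86 satisfies (channel BETWEEN 0 AND 1000); 163 satisfies (zone_id > -1); 'foo' satisfies (length(unit) <= 50); 280 satisfies (offset <> -1); 'sample' satisfies (status <> '').
No constraint is violated.

succeeds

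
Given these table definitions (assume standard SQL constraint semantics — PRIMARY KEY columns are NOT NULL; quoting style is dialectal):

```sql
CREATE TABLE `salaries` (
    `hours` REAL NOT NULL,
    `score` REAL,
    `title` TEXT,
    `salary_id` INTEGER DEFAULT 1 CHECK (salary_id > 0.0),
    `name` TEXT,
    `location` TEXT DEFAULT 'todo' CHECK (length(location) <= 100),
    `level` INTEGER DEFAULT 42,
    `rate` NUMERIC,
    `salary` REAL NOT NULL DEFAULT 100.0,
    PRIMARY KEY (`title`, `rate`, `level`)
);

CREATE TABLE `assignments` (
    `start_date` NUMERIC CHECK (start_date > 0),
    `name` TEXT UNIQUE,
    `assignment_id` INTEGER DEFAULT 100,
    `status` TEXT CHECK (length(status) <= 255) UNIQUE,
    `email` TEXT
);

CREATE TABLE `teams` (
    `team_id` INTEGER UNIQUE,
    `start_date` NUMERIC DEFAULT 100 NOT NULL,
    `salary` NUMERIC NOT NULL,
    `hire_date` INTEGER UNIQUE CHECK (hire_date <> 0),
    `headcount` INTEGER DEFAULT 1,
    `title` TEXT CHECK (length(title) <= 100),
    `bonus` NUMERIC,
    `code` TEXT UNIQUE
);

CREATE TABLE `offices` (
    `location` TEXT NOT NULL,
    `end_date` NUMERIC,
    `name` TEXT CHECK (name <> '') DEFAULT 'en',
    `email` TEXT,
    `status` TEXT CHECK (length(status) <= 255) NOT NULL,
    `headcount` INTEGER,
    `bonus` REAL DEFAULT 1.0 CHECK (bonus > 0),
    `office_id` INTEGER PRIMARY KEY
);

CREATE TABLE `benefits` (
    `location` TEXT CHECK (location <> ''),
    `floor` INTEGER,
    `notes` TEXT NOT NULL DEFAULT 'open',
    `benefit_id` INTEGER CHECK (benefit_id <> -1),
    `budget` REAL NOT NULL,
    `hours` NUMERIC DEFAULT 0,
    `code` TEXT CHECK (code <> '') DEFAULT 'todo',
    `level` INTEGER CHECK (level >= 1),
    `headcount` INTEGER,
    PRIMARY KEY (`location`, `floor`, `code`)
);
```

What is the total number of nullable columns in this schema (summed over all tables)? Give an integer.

salaries: 4 nullable (score, salary_id, name, location — PK (title, rate, level) and explicit NOT NULL columns excluded).
assignments: 5 nullable (start_date, name, assignment_id, status, email — PK none and explicit NOT NULL columns excluded).
teams: 6 nullable (team_id, hire_date, headcount, title, bonus, code — PK none and explicit NOT NULL columns excluded).
offices: 5 nullable (end_date, name, email, headcount, bonus — PK (office_id) and explicit NOT NULL columns excluded).
benefits: 4 nullable (benefit_id, hours, level, headcount — PK (location, floor, code) and explicit NOT NULL columns excluded).
Total: 4 + 5 + 6 + 5 + 4 = 24.

24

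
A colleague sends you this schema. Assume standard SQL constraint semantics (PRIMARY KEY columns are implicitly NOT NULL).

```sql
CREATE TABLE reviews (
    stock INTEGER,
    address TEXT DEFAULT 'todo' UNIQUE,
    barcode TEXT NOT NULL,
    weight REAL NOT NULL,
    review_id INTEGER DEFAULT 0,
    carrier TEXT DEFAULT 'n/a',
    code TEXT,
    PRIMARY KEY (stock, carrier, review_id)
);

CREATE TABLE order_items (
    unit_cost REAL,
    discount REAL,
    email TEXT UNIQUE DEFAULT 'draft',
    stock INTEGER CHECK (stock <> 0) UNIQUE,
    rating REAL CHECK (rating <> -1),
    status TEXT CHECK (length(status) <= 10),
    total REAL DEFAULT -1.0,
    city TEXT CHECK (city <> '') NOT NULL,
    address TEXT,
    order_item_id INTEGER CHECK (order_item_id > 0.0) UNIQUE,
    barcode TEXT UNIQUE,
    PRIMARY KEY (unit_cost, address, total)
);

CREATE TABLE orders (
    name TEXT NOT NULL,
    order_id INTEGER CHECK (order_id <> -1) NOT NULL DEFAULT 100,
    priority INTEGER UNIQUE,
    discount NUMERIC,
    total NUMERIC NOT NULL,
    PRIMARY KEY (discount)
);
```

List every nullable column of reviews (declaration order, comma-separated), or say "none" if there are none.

- stock: part of the PRIMARY KEY, which implies NOT NULL → not nullable.
- address: UNIQUE does not imply NOT NULL → nullable.
- barcode: declared NOT NULL → not nullable.
- weight: declared NOT NULL → not nullable.
- review_id: part of the PRIMARY KEY, which implies NOT NULL → not nullable.
- carrier: part of the PRIMARY KEY, which implies NOT NULL → not nullable.
- code: no NOT NULL constraint applies → nullable.

address, code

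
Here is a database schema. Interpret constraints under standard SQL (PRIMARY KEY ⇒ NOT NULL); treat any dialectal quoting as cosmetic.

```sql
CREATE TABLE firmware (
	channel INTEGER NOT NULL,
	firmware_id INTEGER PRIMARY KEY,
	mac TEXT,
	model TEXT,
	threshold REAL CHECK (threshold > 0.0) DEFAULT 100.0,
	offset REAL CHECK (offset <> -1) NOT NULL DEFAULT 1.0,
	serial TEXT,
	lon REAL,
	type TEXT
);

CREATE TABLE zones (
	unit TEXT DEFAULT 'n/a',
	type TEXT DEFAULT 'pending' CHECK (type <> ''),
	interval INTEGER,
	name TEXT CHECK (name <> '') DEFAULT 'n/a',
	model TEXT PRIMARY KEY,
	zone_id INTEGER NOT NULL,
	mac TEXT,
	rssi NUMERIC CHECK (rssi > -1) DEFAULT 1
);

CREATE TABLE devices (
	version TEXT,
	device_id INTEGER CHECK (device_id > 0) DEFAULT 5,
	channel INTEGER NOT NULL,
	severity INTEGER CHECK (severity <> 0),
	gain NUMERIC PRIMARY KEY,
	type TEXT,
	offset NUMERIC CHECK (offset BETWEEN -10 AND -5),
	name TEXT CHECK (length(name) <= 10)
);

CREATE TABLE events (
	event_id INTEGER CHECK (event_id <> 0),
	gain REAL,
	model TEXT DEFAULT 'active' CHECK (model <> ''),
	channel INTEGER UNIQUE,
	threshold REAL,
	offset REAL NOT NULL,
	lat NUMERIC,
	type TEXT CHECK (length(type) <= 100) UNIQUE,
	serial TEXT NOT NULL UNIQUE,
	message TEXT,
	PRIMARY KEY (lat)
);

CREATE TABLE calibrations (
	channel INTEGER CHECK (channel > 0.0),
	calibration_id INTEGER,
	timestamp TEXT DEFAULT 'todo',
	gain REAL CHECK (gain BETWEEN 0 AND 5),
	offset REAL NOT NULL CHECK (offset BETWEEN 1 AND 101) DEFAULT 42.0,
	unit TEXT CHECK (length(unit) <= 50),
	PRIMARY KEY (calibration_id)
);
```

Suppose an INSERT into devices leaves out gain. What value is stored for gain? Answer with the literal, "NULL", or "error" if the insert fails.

error

gain has no DEFAULT clause.
Omitting it would insert NULL, but it is part of the PRIMARY KEY, so the INSERT fails.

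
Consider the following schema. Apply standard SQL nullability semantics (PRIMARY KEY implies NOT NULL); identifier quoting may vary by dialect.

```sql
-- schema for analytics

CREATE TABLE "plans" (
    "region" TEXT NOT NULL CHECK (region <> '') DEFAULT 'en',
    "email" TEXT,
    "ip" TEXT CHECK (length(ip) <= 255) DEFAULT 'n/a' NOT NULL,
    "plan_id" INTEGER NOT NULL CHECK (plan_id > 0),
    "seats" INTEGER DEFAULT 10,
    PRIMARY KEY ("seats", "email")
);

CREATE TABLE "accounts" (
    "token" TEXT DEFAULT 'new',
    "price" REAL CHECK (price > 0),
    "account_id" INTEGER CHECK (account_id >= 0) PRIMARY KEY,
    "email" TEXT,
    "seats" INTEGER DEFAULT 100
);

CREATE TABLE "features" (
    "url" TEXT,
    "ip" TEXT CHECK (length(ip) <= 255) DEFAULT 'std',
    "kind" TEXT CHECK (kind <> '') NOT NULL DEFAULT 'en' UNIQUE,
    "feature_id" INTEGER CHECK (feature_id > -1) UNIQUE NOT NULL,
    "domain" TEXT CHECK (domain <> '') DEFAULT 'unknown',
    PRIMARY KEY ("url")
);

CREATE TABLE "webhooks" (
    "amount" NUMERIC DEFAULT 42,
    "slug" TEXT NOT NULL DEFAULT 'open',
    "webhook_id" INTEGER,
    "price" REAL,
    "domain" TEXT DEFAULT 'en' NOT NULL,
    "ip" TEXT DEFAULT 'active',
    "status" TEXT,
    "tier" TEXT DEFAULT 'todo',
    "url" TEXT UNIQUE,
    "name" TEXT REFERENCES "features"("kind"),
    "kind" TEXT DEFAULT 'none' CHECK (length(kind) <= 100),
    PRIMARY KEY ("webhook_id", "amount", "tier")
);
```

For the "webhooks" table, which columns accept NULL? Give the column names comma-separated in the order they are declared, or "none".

- amount: part of the PRIMARY KEY, which implies NOT NULL → not nullable.
- slug: declared NOT NULL → not nullable.
- webhook_id: part of the PRIMARY KEY, which implies NOT NULL → not nullable.
- price: no NOT NULL constraint applies → nullable.
- domain: declared NOT NULL → not nullable.
- ip: DEFAULT only fills an omitted column; an explicit NULL is still allowed → nullable.
- status: no NOT NULL constraint applies → nullable.
- tier: part of the PRIMARY KEY, which implies NOT NULL → not nullable.
- url: UNIQUE does not imply NOT NULL → nullable.
- name: a foreign key column may be NULL unless separately constrained → nullable.
- kind: CHECK does not forbid NULL (a CHECK constraint passes when its expression is NULL) → nullable.

price, ip, status, url, name, kind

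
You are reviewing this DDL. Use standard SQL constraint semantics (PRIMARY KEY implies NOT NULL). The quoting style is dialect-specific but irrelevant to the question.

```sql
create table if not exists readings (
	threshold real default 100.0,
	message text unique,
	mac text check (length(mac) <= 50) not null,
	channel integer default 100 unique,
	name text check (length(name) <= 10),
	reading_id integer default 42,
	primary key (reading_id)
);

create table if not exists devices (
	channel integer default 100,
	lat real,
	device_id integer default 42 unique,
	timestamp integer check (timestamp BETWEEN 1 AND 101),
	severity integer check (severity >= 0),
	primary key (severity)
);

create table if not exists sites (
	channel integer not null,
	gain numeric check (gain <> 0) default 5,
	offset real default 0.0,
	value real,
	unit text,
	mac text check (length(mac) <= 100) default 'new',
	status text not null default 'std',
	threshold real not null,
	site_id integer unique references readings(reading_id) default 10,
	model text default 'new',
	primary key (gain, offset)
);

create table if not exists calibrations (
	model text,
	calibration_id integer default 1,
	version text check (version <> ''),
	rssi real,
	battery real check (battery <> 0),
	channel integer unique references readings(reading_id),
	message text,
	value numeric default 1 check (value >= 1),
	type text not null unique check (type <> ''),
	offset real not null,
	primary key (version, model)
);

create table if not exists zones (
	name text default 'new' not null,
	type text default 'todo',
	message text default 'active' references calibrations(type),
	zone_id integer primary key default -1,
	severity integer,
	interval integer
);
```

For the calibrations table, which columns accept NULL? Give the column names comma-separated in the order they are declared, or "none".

calibration_id, rssi, battery, channel, message, value

- model: part of the PRIMARY KEY, which implies NOT NULL → not nullable.
- calibration_id: DEFAULT only fills an omitted column; an explicit NULL is still allowed → nullable.
- version: part of the PRIMARY KEY, which implies NOT NULL → not nullable.
- rssi: no NOT NULL constraint applies → nullable.
- battery: CHECK does not forbid NULL (a CHECK constraint passes when its expression is NULL) → nullable.
- channel: a foreign key column may be NULL unless separately constrained → nullable.
- message: no NOT NULL constraint applies → nullable.
- value: CHECK does not forbid NULL (a CHECK constraint passes when its expression is NULL) → nullable.
- type: declared NOT NULL → not nullable.
- offset: declared NOT NULL → not nullable.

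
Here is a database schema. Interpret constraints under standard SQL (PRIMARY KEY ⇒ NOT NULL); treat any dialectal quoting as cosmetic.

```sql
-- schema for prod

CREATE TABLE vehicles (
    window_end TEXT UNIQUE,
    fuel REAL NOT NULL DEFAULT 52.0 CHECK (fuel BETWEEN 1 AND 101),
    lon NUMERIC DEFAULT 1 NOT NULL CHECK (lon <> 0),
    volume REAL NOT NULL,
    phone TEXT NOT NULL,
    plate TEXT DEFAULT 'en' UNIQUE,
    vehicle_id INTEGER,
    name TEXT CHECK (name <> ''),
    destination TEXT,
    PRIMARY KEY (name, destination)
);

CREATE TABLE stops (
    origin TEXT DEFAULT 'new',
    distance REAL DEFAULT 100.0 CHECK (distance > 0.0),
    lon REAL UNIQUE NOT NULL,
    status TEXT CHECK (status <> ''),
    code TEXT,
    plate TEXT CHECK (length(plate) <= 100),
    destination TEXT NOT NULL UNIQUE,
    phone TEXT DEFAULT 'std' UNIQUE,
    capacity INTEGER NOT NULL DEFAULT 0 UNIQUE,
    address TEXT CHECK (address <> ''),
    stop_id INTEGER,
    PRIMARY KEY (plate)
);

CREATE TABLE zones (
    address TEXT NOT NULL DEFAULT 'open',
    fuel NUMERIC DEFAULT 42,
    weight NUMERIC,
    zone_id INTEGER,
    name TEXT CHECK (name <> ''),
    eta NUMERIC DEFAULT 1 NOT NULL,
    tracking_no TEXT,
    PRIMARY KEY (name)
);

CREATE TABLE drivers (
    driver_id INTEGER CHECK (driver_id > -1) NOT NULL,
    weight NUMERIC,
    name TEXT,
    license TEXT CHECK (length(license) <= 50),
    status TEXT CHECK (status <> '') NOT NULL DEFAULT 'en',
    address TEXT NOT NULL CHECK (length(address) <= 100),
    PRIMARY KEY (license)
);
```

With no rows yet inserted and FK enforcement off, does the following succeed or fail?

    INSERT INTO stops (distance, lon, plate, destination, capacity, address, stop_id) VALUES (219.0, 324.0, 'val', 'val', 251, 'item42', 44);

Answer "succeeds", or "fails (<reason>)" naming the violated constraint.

succeeds

NOT NULL columns: capacity is supplied; destination is supplied; lon is supplied; plate is supplied.
CHECK constraints: 219.0 satisfies (distance > 0.0); 'val' satisfies (length(plate) <= 100); 'item42' satisfies (address <> '').
No constraint is violated.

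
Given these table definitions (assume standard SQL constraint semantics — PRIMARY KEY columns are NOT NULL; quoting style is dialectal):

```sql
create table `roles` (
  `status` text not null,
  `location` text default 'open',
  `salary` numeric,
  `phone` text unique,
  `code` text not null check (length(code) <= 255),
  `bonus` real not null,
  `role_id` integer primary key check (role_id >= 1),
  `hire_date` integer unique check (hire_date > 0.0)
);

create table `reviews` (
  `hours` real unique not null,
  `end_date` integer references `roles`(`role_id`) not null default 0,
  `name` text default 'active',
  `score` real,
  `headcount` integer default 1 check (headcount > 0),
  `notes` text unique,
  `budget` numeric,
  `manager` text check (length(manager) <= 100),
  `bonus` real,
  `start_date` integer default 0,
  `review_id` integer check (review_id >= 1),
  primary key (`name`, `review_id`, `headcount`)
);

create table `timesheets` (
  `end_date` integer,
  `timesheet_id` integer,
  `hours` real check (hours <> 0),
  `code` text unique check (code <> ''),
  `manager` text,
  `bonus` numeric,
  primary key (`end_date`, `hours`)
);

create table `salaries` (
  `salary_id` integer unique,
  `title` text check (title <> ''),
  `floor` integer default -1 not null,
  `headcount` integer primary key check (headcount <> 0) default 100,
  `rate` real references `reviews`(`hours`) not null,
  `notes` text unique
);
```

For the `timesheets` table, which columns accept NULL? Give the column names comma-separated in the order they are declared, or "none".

- end_date: part of the PRIMARY KEY, which implies NOT NULL → not nullable.
- timesheet_id: no NOT NULL constraint applies → nullable.
- hours: part of the PRIMARY KEY, which implies NOT NULL → not nullable.
- code: CHECK does not forbid NULL (a CHECK constraint passes when its expression is NULL) → nullable.
- manager: no NOT NULL constraint applies → nullable.
- bonus: no NOT NULL constraint applies → nullable.

timesheet_id, code, manager, bonus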